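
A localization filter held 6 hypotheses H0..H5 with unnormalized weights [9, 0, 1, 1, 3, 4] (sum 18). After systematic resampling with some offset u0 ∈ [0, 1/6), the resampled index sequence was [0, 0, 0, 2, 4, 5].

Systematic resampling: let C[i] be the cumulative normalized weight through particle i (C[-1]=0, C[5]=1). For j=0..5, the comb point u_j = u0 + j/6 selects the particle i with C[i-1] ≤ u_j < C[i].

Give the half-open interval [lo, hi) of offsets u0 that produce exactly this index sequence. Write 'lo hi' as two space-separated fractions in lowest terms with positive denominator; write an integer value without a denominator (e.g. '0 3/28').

C = [1/2, 1/2, 5/9, 11/18, 7/9, 1]
j=0 picked index 0: u0 ∈ [0, 1/2)
j=1 picked index 0: u0 ∈ [-1/6, 1/3)
j=2 picked index 0: u0 ∈ [-1/3, 1/6)
j=3 picked index 2: u0 ∈ [0, 1/18)
j=4 picked index 4: u0 ∈ [-1/18, 1/9)
j=5 picked index 5: u0 ∈ [-1/18, 1/6)
intersection: [0, 1/18)

0 1/18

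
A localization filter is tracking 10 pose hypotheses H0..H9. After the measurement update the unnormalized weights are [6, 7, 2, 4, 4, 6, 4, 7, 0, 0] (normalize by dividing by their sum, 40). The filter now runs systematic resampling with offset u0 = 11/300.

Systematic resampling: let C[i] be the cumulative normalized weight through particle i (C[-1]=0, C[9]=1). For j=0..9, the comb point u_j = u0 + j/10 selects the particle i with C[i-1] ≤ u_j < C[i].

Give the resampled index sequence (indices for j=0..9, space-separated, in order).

0 0 1 2 3 4 5 6 7 7

C = [3/20, 13/40, 3/8, 19/40, 23/40, 29/40, 33/40, 1, 1, 1]
j=0: u_0=11/300 ∈ [0, 3/20) → index 0
j=1: u_1=41/300 ∈ [0, 3/20) → index 0
j=2: u_2=71/300 ∈ [3/20, 13/40) → index 1
j=3: u_3=101/300 ∈ [13/40, 3/8) → index 2
j=4: u_4=131/300 ∈ [3/8, 19/40) → index 3
j=5: u_5=161/300 ∈ [19/40, 23/40) → index 4
j=6: u_6=191/300 ∈ [23/40, 29/40) → index 5
j=7: u_7=221/300 ∈ [29/40, 33/40) → index 6
j=8: u_8=251/300 ∈ [33/40, 1) → index 7
j=9: u_9=281/300 ∈ [33/40, 1) → index 7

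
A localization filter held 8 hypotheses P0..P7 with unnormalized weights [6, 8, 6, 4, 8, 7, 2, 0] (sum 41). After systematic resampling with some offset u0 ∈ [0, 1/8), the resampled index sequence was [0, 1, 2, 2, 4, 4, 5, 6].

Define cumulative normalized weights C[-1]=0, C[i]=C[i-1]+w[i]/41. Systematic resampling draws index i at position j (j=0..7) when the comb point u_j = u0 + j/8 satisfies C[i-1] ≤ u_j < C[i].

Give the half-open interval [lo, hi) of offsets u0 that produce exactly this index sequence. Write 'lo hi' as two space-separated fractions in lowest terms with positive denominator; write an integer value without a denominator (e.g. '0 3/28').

C = [6/41, 14/41, 20/41, 24/41, 32/41, 39/41, 1, 1]
j=0 picked index 0: u0 ∈ [0, 6/41)
j=1 picked index 1: u0 ∈ [7/328, 71/328)
j=2 picked index 2: u0 ∈ [15/164, 39/164)
j=3 picked index 2: u0 ∈ [-11/328, 37/328)
j=4 picked index 4: u0 ∈ [7/82, 23/82)
j=5 picked index 4: u0 ∈ [-13/328, 51/328)
j=6 picked index 5: u0 ∈ [5/164, 33/164)
j=7 picked index 6: u0 ∈ [25/328, 1/8)
intersection: [15/164, 37/328)

15/164 37/328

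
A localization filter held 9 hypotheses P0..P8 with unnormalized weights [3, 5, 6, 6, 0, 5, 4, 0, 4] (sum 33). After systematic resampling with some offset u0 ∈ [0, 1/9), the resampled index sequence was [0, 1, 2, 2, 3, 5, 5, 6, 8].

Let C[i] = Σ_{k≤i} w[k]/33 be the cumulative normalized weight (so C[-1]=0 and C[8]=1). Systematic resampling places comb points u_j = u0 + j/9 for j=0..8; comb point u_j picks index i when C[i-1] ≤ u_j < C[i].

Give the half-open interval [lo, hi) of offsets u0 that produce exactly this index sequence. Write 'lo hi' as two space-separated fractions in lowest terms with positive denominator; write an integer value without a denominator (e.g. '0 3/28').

C = [1/11, 8/33, 14/33, 20/33, 20/33, 25/33, 29/33, 29/33, 1]
j=0 picked index 0: u0 ∈ [0, 1/11)
j=1 picked index 1: u0 ∈ [-2/99, 13/99)
j=2 picked index 2: u0 ∈ [2/99, 20/99)
j=3 picked index 2: u0 ∈ [-1/11, 1/11)
j=4 picked index 3: u0 ∈ [-2/99, 16/99)
j=5 picked index 5: u0 ∈ [5/99, 20/99)
j=6 picked index 5: u0 ∈ [-2/33, 1/11)
j=7 picked index 6: u0 ∈ [-2/99, 10/99)
j=8 picked index 8: u0 ∈ [-1/99, 1/9)
intersection: [5/99, 1/11)

5/99 1/11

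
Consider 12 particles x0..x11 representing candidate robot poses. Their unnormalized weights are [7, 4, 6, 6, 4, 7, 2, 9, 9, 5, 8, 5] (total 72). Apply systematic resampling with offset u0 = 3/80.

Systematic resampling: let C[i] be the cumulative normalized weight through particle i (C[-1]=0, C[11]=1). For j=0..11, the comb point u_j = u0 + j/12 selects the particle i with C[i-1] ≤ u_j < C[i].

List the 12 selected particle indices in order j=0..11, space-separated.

0 1 2 3 4 5 7 7 8 9 10 11

C = [7/72, 11/72, 17/72, 23/72, 3/8, 17/36, 1/2, 5/8, 3/4, 59/72, 67/72, 1]
j=0: u_0=3/80 ∈ [0, 7/72) → index 0
j=1: u_1=29/240 ∈ [7/72, 11/72) → index 1
j=2: u_2=49/240 ∈ [11/72, 17/72) → index 2
j=3: u_3=23/80 ∈ [17/72, 23/72) → index 3
j=4: u_4=89/240 ∈ [23/72, 3/8) → index 4
j=5: u_5=109/240 ∈ [3/8, 17/36) → index 5
j=6: u_6=43/80 ∈ [1/2, 5/8) → index 7
j=7: u_7=149/240 ∈ [1/2, 5/8) → index 7
j=8: u_8=169/240 ∈ [5/8, 3/4) → index 8
j=9: u_9=63/80 ∈ [3/4, 59/72) → index 9
j=10: u_10=209/240 ∈ [59/72, 67/72) → index 10
j=11: u_11=229/240 ∈ [67/72, 1) → index 11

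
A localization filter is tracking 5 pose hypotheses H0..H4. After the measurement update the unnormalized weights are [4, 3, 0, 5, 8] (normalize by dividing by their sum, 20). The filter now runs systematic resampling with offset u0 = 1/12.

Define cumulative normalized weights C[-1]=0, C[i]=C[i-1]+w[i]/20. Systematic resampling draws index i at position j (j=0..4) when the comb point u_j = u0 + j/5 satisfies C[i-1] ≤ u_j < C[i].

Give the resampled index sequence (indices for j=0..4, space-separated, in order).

0 1 3 4 4

C = [1/5, 7/20, 7/20, 3/5, 1]
j=0: u_0=1/12 ∈ [0, 1/5) → index 0
j=1: u_1=17/60 ∈ [1/5, 7/20) → index 1
j=2: u_2=29/60 ∈ [7/20, 3/5) → index 3
j=3: u_3=41/60 ∈ [3/5, 1) → index 4
j=4: u_4=53/60 ∈ [3/5, 1) → index 4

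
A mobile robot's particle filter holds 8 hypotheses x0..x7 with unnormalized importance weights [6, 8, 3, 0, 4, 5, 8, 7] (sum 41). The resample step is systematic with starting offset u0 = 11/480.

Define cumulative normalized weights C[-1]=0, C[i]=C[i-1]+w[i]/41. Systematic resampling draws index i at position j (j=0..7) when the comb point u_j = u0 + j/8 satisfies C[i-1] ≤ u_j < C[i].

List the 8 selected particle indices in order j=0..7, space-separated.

0 1 1 2 5 6 6 7

C = [6/41, 14/41, 17/41, 17/41, 21/41, 26/41, 34/41, 1]
j=0: u_0=11/480 ∈ [0, 6/41) → index 0
j=1: u_1=71/480 ∈ [6/41, 14/41) → index 1
j=2: u_2=131/480 ∈ [6/41, 14/41) → index 1
j=3: u_3=191/480 ∈ [14/41, 17/41) → index 2
j=4: u_4=251/480 ∈ [21/41, 26/41) → index 5
j=5: u_5=311/480 ∈ [26/41, 34/41) → index 6
j=6: u_6=371/480 ∈ [26/41, 34/41) → index 6
j=7: u_7=431/480 ∈ [34/41, 1) → index 7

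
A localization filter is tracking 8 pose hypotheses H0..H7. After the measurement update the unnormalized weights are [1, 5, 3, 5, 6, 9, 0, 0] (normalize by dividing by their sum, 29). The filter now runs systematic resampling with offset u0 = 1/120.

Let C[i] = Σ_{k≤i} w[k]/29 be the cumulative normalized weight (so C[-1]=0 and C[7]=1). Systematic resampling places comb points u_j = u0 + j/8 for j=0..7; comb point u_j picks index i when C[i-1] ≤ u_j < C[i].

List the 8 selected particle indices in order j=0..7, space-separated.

C = [1/29, 6/29, 9/29, 14/29, 20/29, 1, 1, 1]
j=0: u_0=1/120 ∈ [0, 1/29) → index 0
j=1: u_1=2/15 ∈ [1/29, 6/29) → index 1
j=2: u_2=31/120 ∈ [6/29, 9/29) → index 2
j=3: u_3=23/60 ∈ [9/29, 14/29) → index 3
j=4: u_4=61/120 ∈ [14/29, 20/29) → index 4
j=5: u_5=19/30 ∈ [14/29, 20/29) → index 4
j=6: u_6=91/120 ∈ [20/29, 1) → index 5
j=7: u_7=53/60 ∈ [20/29, 1) → index 5

0 1 2 3 4 4 5 5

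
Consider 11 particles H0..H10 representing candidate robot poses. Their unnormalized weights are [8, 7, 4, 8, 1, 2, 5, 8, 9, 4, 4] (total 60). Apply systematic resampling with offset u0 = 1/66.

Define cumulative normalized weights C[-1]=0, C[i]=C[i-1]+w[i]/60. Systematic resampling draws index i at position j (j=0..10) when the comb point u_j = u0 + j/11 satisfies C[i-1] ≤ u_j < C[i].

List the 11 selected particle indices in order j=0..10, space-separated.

C = [2/15, 1/4, 19/60, 9/20, 7/15, 1/2, 7/12, 43/60, 13/15, 14/15, 1]
j=0: u_0=1/66 ∈ [0, 2/15) → index 0
j=1: u_1=7/66 ∈ [0, 2/15) → index 0
j=2: u_2=13/66 ∈ [2/15, 1/4) → index 1
j=3: u_3=19/66 ∈ [1/4, 19/60) → index 2
j=4: u_4=25/66 ∈ [19/60, 9/20) → index 3
j=5: u_5=31/66 ∈ [7/15, 1/2) → index 5
j=6: u_6=37/66 ∈ [1/2, 7/12) → index 6
j=7: u_7=43/66 ∈ [7/12, 43/60) → index 7
j=8: u_8=49/66 ∈ [43/60, 13/15) → index 8
j=9: u_9=5/6 ∈ [43/60, 13/15) → index 8
j=10: u_10=61/66 ∈ [13/15, 14/15) → index 9

0 0 1 2 3 5 6 7 8 8 9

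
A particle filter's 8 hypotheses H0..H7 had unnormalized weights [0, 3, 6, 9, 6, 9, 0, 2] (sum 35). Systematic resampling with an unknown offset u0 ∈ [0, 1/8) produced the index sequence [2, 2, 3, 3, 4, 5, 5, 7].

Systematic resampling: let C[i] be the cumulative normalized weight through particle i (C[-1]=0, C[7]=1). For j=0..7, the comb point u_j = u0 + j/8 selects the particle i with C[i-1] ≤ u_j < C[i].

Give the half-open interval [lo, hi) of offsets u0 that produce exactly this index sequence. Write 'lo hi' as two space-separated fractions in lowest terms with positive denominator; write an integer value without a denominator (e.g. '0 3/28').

3/35 1/8

C = [0, 3/35, 9/35, 18/35, 24/35, 33/35, 33/35, 1]
j=0 picked index 2: u0 ∈ [3/35, 9/35)
j=1 picked index 2: u0 ∈ [-11/280, 37/280)
j=2 picked index 3: u0 ∈ [1/140, 37/140)
j=3 picked index 3: u0 ∈ [-33/280, 39/280)
j=4 picked index 4: u0 ∈ [1/70, 13/70)
j=5 picked index 5: u0 ∈ [17/280, 89/280)
j=6 picked index 5: u0 ∈ [-9/140, 27/140)
j=7 picked index 7: u0 ∈ [19/280, 1/8)
intersection: [3/35, 1/8)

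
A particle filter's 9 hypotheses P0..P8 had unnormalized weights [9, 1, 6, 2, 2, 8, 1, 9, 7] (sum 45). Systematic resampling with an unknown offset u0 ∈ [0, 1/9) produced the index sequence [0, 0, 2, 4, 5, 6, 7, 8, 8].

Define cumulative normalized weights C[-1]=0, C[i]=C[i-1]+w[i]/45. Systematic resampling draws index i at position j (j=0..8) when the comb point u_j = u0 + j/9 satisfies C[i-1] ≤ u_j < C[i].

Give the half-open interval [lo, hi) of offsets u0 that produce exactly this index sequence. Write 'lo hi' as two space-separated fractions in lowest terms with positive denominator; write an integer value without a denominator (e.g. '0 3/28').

1/15 4/45

C = [1/5, 2/9, 16/45, 2/5, 4/9, 28/45, 29/45, 38/45, 1]
j=0 picked index 0: u0 ∈ [0, 1/5)
j=1 picked index 0: u0 ∈ [-1/9, 4/45)
j=2 picked index 2: u0 ∈ [0, 2/15)
j=3 picked index 4: u0 ∈ [1/15, 1/9)
j=4 picked index 5: u0 ∈ [0, 8/45)
j=5 picked index 6: u0 ∈ [1/15, 4/45)
j=6 picked index 7: u0 ∈ [-1/45, 8/45)
j=7 picked index 8: u0 ∈ [1/15, 2/9)
j=8 picked index 8: u0 ∈ [-2/45, 1/9)
intersection: [1/15, 4/45)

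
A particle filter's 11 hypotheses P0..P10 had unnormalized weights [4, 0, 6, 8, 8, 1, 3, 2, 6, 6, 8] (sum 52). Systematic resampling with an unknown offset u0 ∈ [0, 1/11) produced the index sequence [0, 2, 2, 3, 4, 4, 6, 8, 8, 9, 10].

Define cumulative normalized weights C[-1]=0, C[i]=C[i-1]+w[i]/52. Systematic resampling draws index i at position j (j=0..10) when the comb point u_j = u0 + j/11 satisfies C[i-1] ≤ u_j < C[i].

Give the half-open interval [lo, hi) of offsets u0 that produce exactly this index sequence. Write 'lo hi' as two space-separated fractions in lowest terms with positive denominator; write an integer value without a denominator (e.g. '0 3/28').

0 1/286

C = [1/13, 1/13, 5/26, 9/26, 1/2, 27/52, 15/26, 8/13, 19/26, 11/13, 1]
j=0 picked index 0: u0 ∈ [0, 1/13)
j=1 picked index 2: u0 ∈ [-2/143, 29/286)
j=2 picked index 2: u0 ∈ [-15/143, 3/286)
j=3 picked index 3: u0 ∈ [-23/286, 21/286)
j=4 picked index 4: u0 ∈ [-5/286, 3/22)
j=5 picked index 4: u0 ∈ [-31/286, 1/22)
j=6 picked index 6: u0 ∈ [-15/572, 9/286)
j=7 picked index 8: u0 ∈ [-3/143, 27/286)
j=8 picked index 8: u0 ∈ [-16/143, 1/286)
j=9 picked index 9: u0 ∈ [-25/286, 4/143)
j=10 picked index 10: u0 ∈ [-9/143, 1/11)
intersection: [0, 1/286)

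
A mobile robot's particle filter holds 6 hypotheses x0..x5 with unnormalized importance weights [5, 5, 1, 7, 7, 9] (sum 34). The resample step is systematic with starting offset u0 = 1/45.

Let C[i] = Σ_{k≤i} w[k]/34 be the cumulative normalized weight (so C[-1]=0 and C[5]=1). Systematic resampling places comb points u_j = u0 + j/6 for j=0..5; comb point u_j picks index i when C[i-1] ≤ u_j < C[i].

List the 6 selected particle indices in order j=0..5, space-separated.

0 1 3 3 4 5

C = [5/34, 5/17, 11/34, 9/17, 25/34, 1]
j=0: u_0=1/45 ∈ [0, 5/34) → index 0
j=1: u_1=17/90 ∈ [5/34, 5/17) → index 1
j=2: u_2=16/45 ∈ [11/34, 9/17) → index 3
j=3: u_3=47/90 ∈ [11/34, 9/17) → index 3
j=4: u_4=31/45 ∈ [9/17, 25/34) → index 4
j=5: u_5=77/90 ∈ [25/34, 1) → index 5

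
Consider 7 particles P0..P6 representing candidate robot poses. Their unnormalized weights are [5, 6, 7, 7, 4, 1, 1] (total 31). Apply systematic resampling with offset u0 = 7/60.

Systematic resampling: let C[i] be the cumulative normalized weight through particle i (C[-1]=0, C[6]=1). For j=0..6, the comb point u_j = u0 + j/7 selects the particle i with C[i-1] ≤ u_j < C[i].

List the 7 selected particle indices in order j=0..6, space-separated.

0 1 2 2 3 4 6

C = [5/31, 11/31, 18/31, 25/31, 29/31, 30/31, 1]
j=0: u_0=7/60 ∈ [0, 5/31) → index 0
j=1: u_1=109/420 ∈ [5/31, 11/31) → index 1
j=2: u_2=169/420 ∈ [11/31, 18/31) → index 2
j=3: u_3=229/420 ∈ [11/31, 18/31) → index 2
j=4: u_4=289/420 ∈ [18/31, 25/31) → index 3
j=5: u_5=349/420 ∈ [25/31, 29/31) → index 4
j=6: u_6=409/420 ∈ [30/31, 1) → index 6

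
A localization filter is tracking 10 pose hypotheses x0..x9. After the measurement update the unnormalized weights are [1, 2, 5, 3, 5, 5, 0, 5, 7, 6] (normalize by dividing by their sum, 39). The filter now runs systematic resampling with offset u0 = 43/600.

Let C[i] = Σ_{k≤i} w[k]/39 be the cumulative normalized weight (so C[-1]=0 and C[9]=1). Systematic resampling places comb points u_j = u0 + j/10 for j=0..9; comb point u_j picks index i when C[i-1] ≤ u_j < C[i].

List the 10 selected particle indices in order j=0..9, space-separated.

C = [1/39, 1/13, 8/39, 11/39, 16/39, 7/13, 7/13, 2/3, 11/13, 1]
j=0: u_0=43/600 ∈ [1/39, 1/13) → index 1
j=1: u_1=103/600 ∈ [1/13, 8/39) → index 2
j=2: u_2=163/600 ∈ [8/39, 11/39) → index 3
j=3: u_3=223/600 ∈ [11/39, 16/39) → index 4
j=4: u_4=283/600 ∈ [16/39, 7/13) → index 5
j=5: u_5=343/600 ∈ [7/13, 2/3) → index 7
j=6: u_6=403/600 ∈ [2/3, 11/13) → index 8
j=7: u_7=463/600 ∈ [2/3, 11/13) → index 8
j=8: u_8=523/600 ∈ [11/13, 1) → index 9
j=9: u_9=583/600 ∈ [11/13, 1) → index 9

1 2 3 4 5 7 8 8 9 9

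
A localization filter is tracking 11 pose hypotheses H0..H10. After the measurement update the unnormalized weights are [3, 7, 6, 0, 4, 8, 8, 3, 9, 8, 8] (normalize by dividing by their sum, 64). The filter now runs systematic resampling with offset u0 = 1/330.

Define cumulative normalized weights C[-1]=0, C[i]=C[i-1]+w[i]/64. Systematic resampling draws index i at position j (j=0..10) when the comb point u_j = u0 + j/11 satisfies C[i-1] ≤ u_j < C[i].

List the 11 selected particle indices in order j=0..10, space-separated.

0 1 2 4 5 6 6 8 8 9 10

C = [3/64, 5/32, 1/4, 1/4, 5/16, 7/16, 9/16, 39/64, 3/4, 7/8, 1]
j=0: u_0=1/330 ∈ [0, 3/64) → index 0
j=1: u_1=31/330 ∈ [3/64, 5/32) → index 1
j=2: u_2=61/330 ∈ [5/32, 1/4) → index 2
j=3: u_3=91/330 ∈ [1/4, 5/16) → index 4
j=4: u_4=11/30 ∈ [5/16, 7/16) → index 5
j=5: u_5=151/330 ∈ [7/16, 9/16) → index 6
j=6: u_6=181/330 ∈ [7/16, 9/16) → index 6
j=7: u_7=211/330 ∈ [39/64, 3/4) → index 8
j=8: u_8=241/330 ∈ [39/64, 3/4) → index 8
j=9: u_9=271/330 ∈ [3/4, 7/8) → index 9
j=10: u_10=301/330 ∈ [7/8, 1) → index 10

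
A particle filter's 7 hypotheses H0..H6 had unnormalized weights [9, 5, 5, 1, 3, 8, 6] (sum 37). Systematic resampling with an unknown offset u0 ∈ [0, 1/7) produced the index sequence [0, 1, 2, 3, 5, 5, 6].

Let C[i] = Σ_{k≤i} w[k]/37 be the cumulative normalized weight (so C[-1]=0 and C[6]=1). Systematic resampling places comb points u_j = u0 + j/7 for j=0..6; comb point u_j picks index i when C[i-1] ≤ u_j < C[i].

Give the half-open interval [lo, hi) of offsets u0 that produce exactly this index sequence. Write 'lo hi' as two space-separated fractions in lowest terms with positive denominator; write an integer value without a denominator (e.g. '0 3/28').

26/259 29/259

C = [9/37, 14/37, 19/37, 20/37, 23/37, 31/37, 1]
j=0 picked index 0: u0 ∈ [0, 9/37)
j=1 picked index 1: u0 ∈ [26/259, 61/259)
j=2 picked index 2: u0 ∈ [24/259, 59/259)
j=3 picked index 3: u0 ∈ [22/259, 29/259)
j=4 picked index 5: u0 ∈ [13/259, 69/259)
j=5 picked index 5: u0 ∈ [-24/259, 32/259)
j=6 picked index 6: u0 ∈ [-5/259, 1/7)
intersection: [26/259, 29/259)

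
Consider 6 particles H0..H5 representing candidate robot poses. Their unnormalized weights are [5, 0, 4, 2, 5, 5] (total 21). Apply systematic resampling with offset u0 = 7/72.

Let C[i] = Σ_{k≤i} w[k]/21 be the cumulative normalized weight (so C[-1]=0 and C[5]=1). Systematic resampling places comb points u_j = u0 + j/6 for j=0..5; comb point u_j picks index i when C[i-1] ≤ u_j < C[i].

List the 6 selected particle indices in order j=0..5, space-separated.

0 2 3 4 5 5

C = [5/21, 5/21, 3/7, 11/21, 16/21, 1]
j=0: u_0=7/72 ∈ [0, 5/21) → index 0
j=1: u_1=19/72 ∈ [5/21, 3/7) → index 2
j=2: u_2=31/72 ∈ [3/7, 11/21) → index 3
j=3: u_3=43/72 ∈ [11/21, 16/21) → index 4
j=4: u_4=55/72 ∈ [16/21, 1) → index 5
j=5: u_5=67/72 ∈ [16/21, 1) → index 5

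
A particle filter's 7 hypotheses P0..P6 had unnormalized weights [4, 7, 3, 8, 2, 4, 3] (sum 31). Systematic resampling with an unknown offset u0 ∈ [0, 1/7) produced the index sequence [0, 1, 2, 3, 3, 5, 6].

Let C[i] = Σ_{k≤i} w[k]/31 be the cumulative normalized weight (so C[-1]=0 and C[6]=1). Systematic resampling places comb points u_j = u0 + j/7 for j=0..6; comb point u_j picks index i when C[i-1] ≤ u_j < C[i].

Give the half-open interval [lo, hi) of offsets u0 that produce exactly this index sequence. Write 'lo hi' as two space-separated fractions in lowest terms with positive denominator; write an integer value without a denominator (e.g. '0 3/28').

C = [4/31, 11/31, 14/31, 22/31, 24/31, 28/31, 1]
j=0 picked index 0: u0 ∈ [0, 4/31)
j=1 picked index 1: u0 ∈ [-3/217, 46/217)
j=2 picked index 2: u0 ∈ [15/217, 36/217)
j=3 picked index 3: u0 ∈ [5/217, 61/217)
j=4 picked index 3: u0 ∈ [-26/217, 30/217)
j=5 picked index 5: u0 ∈ [13/217, 41/217)
j=6 picked index 6: u0 ∈ [10/217, 1/7)
intersection: [15/217, 4/31)

15/217 4/31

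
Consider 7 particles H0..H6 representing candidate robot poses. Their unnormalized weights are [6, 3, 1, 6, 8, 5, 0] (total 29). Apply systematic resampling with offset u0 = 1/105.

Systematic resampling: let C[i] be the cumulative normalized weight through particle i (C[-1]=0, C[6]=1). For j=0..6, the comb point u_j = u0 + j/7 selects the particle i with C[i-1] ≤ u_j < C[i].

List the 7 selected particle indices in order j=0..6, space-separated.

C = [6/29, 9/29, 10/29, 16/29, 24/29, 1, 1]
j=0: u_0=1/105 ∈ [0, 6/29) → index 0
j=1: u_1=16/105 ∈ [0, 6/29) → index 0
j=2: u_2=31/105 ∈ [6/29, 9/29) → index 1
j=3: u_3=46/105 ∈ [10/29, 16/29) → index 3
j=4: u_4=61/105 ∈ [16/29, 24/29) → index 4
j=5: u_5=76/105 ∈ [16/29, 24/29) → index 4
j=6: u_6=13/15 ∈ [24/29, 1) → index 5

0 0 1 3 4 4 5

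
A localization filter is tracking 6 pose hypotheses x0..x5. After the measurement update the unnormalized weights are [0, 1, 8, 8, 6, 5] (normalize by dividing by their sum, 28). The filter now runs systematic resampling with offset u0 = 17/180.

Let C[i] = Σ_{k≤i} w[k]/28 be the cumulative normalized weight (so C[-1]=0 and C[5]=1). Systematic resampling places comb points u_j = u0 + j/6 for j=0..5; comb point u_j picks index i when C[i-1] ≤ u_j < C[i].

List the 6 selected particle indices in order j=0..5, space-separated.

C = [0, 1/28, 9/28, 17/28, 23/28, 1]
j=0: u_0=17/180 ∈ [1/28, 9/28) → index 2
j=1: u_1=47/180 ∈ [1/28, 9/28) → index 2
j=2: u_2=77/180 ∈ [9/28, 17/28) → index 3
j=3: u_3=107/180 ∈ [9/28, 17/28) → index 3
j=4: u_4=137/180 ∈ [17/28, 23/28) → index 4
j=5: u_5=167/180 ∈ [23/28, 1) → index 5

2 2 3 3 4 5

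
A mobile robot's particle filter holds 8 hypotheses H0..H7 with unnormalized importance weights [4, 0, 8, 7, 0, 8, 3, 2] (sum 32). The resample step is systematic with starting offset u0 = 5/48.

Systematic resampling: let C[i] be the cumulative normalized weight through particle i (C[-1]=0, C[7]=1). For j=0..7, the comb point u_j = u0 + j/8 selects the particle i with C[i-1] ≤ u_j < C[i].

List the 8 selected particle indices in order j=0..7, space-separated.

C = [1/8, 1/8, 3/8, 19/32, 19/32, 27/32, 15/16, 1]
j=0: u_0=5/48 ∈ [0, 1/8) → index 0
j=1: u_1=11/48 ∈ [1/8, 3/8) → index 2
j=2: u_2=17/48 ∈ [1/8, 3/8) → index 2
j=3: u_3=23/48 ∈ [3/8, 19/32) → index 3
j=4: u_4=29/48 ∈ [19/32, 27/32) → index 5
j=5: u_5=35/48 ∈ [19/32, 27/32) → index 5
j=6: u_6=41/48 ∈ [27/32, 15/16) → index 6
j=7: u_7=47/48 ∈ [15/16, 1) → index 7

0 2 2 3 5 5 6 7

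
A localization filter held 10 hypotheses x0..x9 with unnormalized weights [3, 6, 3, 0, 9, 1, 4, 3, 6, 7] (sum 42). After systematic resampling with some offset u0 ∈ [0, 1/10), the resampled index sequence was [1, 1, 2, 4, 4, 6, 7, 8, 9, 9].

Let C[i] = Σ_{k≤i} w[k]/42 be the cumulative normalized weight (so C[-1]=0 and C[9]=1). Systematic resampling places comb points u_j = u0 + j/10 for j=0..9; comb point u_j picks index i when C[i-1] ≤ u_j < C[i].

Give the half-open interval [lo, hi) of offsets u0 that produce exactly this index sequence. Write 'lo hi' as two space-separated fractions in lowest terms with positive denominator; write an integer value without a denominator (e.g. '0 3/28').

1/14 3/35

C = [1/14, 3/14, 2/7, 2/7, 1/2, 11/21, 13/21, 29/42, 5/6, 1]
j=0 picked index 1: u0 ∈ [1/14, 3/14)
j=1 picked index 1: u0 ∈ [-1/35, 4/35)
j=2 picked index 2: u0 ∈ [1/70, 3/35)
j=3 picked index 4: u0 ∈ [-1/70, 1/5)
j=4 picked index 4: u0 ∈ [-4/35, 1/10)
j=5 picked index 6: u0 ∈ [1/42, 5/42)
j=6 picked index 7: u0 ∈ [2/105, 19/210)
j=7 picked index 8: u0 ∈ [-1/105, 2/15)
j=8 picked index 9: u0 ∈ [1/30, 1/5)
j=9 picked index 9: u0 ∈ [-1/15, 1/10)
intersection: [1/14, 3/35)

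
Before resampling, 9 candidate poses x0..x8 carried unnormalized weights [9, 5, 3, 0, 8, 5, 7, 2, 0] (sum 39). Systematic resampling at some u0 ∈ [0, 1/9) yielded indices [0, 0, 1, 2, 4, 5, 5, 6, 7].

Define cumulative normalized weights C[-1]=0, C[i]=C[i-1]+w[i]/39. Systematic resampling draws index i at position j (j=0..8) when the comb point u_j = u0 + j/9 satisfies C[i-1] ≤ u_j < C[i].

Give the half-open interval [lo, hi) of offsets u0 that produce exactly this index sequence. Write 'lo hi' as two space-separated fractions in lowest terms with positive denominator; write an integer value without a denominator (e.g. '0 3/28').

10/117 4/39

C = [3/13, 14/39, 17/39, 17/39, 25/39, 10/13, 37/39, 1, 1]
j=0 picked index 0: u0 ∈ [0, 3/13)
j=1 picked index 0: u0 ∈ [-1/9, 14/117)
j=2 picked index 1: u0 ∈ [1/117, 16/117)
j=3 picked index 2: u0 ∈ [1/39, 4/39)
j=4 picked index 4: u0 ∈ [-1/117, 23/117)
j=5 picked index 5: u0 ∈ [10/117, 25/117)
j=6 picked index 5: u0 ∈ [-1/39, 4/39)
j=7 picked index 6: u0 ∈ [-1/117, 20/117)
j=8 picked index 7: u0 ∈ [7/117, 1/9)
intersection: [10/117, 4/39)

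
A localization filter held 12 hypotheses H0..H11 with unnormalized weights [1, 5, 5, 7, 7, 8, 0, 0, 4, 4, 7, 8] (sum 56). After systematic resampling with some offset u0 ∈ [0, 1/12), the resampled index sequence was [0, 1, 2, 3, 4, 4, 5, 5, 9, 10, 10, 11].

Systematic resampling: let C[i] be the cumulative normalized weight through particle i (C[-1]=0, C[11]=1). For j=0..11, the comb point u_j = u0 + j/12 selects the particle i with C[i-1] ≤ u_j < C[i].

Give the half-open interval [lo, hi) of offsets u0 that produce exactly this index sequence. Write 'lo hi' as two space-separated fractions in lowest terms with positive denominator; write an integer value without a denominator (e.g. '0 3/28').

0 1/168

C = [1/56, 3/28, 11/56, 9/28, 25/56, 33/56, 33/56, 33/56, 37/56, 41/56, 6/7, 1]
j=0 picked index 0: u0 ∈ [0, 1/56)
j=1 picked index 1: u0 ∈ [-11/168, 1/42)
j=2 picked index 2: u0 ∈ [-5/84, 5/168)
j=3 picked index 3: u0 ∈ [-3/56, 1/14)
j=4 picked index 4: u0 ∈ [-1/84, 19/168)
j=5 picked index 4: u0 ∈ [-2/21, 5/168)
j=6 picked index 5: u0 ∈ [-3/56, 5/56)
j=7 picked index 5: u0 ∈ [-23/168, 1/168)
j=8 picked index 9: u0 ∈ [-1/168, 11/168)
j=9 picked index 10: u0 ∈ [-1/56, 3/28)
j=10 picked index 10: u0 ∈ [-17/168, 1/42)
j=11 picked index 11: u0 ∈ [-5/84, 1/12)
intersection: [0, 1/168)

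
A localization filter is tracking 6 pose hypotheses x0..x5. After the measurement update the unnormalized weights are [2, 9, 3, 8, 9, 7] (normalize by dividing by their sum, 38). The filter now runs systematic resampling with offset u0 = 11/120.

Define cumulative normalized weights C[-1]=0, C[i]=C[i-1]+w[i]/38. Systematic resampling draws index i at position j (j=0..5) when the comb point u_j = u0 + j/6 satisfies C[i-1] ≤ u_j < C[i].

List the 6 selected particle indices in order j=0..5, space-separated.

C = [1/19, 11/38, 7/19, 11/19, 31/38, 1]
j=0: u_0=11/120 ∈ [1/19, 11/38) → index 1
j=1: u_1=31/120 ∈ [1/19, 11/38) → index 1
j=2: u_2=17/40 ∈ [7/19, 11/19) → index 3
j=3: u_3=71/120 ∈ [11/19, 31/38) → index 4
j=4: u_4=91/120 ∈ [11/19, 31/38) → index 4
j=5: u_5=37/40 ∈ [31/38, 1) → index 5

1 1 3 4 4 5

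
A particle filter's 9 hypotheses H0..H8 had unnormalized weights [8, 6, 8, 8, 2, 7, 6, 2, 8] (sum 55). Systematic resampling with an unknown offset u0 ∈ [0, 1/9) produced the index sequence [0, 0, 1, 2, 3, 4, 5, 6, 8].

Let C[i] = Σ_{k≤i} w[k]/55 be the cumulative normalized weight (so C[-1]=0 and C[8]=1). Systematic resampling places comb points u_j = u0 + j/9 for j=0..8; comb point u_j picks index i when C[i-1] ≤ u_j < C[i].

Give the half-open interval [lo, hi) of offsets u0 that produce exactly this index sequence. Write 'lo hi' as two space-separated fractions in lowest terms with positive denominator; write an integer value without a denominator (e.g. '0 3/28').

C = [8/55, 14/55, 2/5, 6/11, 32/55, 39/55, 9/11, 47/55, 1]
j=0 picked index 0: u0 ∈ [0, 8/55)
j=1 picked index 0: u0 ∈ [-1/9, 17/495)
j=2 picked index 1: u0 ∈ [-38/495, 16/495)
j=3 picked index 2: u0 ∈ [-13/165, 1/15)
j=4 picked index 3: u0 ∈ [-2/45, 10/99)
j=5 picked index 4: u0 ∈ [-1/99, 13/495)
j=6 picked index 5: u0 ∈ [-14/165, 7/165)
j=7 picked index 6: u0 ∈ [-34/495, 4/99)
j=8 picked index 8: u0 ∈ [-17/495, 1/9)
intersection: [0, 13/495)

0 13/495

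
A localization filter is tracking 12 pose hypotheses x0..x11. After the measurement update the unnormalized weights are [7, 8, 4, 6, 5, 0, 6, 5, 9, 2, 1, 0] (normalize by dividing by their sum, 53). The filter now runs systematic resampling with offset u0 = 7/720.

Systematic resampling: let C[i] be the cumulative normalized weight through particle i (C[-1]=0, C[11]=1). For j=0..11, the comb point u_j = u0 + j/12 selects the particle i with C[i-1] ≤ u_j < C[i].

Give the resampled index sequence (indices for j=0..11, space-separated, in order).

C = [7/53, 15/53, 19/53, 25/53, 30/53, 30/53, 36/53, 41/53, 50/53, 52/53, 1, 1]
j=0: u_0=7/720 ∈ [0, 7/53) → index 0
j=1: u_1=67/720 ∈ [0, 7/53) → index 0
j=2: u_2=127/720 ∈ [7/53, 15/53) → index 1
j=3: u_3=187/720 ∈ [7/53, 15/53) → index 1
j=4: u_4=247/720 ∈ [15/53, 19/53) → index 2
j=5: u_5=307/720 ∈ [19/53, 25/53) → index 3
j=6: u_6=367/720 ∈ [25/53, 30/53) → index 4
j=7: u_7=427/720 ∈ [30/53, 36/53) → index 6
j=8: u_8=487/720 ∈ [30/53, 36/53) → index 6
j=9: u_9=547/720 ∈ [36/53, 41/53) → index 7
j=10: u_10=607/720 ∈ [41/53, 50/53) → index 8
j=11: u_11=667/720 ∈ [41/53, 50/53) → index 8

0 0 1 1 2 3 4 6 6 7 8 8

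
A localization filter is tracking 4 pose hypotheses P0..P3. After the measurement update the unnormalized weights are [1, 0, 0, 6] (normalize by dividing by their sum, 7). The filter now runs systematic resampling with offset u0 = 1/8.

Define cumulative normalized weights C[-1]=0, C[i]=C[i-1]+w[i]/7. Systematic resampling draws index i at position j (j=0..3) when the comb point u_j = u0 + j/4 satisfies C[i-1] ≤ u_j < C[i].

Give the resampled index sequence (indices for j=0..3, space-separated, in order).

C = [1/7, 1/7, 1/7, 1]
j=0: u_0=1/8 ∈ [0, 1/7) → index 0
j=1: u_1=3/8 ∈ [1/7, 1) → index 3
j=2: u_2=5/8 ∈ [1/7, 1) → index 3
j=3: u_3=7/8 ∈ [1/7, 1) → index 3

0 3 3 3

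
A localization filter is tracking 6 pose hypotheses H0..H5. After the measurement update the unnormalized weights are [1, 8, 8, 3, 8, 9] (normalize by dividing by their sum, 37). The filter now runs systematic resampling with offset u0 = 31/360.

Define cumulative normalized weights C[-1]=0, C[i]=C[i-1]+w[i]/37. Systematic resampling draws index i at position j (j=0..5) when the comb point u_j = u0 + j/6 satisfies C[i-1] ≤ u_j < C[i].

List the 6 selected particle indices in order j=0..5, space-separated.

1 2 2 4 4 5

C = [1/37, 9/37, 17/37, 20/37, 28/37, 1]
j=0: u_0=31/360 ∈ [1/37, 9/37) → index 1
j=1: u_1=91/360 ∈ [9/37, 17/37) → index 2
j=2: u_2=151/360 ∈ [9/37, 17/37) → index 2
j=3: u_3=211/360 ∈ [20/37, 28/37) → index 4
j=4: u_4=271/360 ∈ [20/37, 28/37) → index 4
j=5: u_5=331/360 ∈ [28/37, 1) → index 5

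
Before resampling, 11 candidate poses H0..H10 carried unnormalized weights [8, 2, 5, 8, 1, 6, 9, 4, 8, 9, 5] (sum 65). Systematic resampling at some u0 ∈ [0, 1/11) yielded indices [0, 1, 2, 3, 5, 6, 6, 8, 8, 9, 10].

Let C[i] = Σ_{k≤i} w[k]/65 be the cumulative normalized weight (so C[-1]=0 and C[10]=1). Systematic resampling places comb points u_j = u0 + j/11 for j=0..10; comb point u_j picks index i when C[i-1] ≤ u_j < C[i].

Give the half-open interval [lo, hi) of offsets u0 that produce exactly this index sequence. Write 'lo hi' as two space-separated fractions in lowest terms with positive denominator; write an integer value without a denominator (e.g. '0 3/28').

C = [8/65, 2/13, 3/13, 23/65, 24/65, 6/13, 3/5, 43/65, 51/65, 12/13, 1]
j=0 picked index 0: u0 ∈ [0, 8/65)
j=1 picked index 1: u0 ∈ [23/715, 9/143)
j=2 picked index 2: u0 ∈ [-4/143, 7/143)
j=3 picked index 3: u0 ∈ [-6/143, 58/715)
j=4 picked index 5: u0 ∈ [4/715, 14/143)
j=5 picked index 6: u0 ∈ [1/143, 8/55)
j=6 picked index 6: u0 ∈ [-12/143, 3/55)
j=7 picked index 8: u0 ∈ [18/715, 106/715)
j=8 picked index 8: u0 ∈ [-47/715, 41/715)
j=9 picked index 9: u0 ∈ [-24/715, 15/143)
j=10 picked index 10: u0 ∈ [2/143, 1/11)
intersection: [23/715, 7/143)

23/715 7/143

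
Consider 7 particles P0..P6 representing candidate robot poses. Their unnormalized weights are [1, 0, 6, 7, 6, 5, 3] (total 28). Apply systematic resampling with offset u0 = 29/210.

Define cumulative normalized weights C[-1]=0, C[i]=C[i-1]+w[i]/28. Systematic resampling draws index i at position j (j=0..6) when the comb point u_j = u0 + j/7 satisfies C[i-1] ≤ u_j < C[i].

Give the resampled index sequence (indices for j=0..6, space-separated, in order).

2 3 3 4 4 5 6

C = [1/28, 1/28, 1/4, 1/2, 5/7, 25/28, 1]
j=0: u_0=29/210 ∈ [1/28, 1/4) → index 2
j=1: u_1=59/210 ∈ [1/4, 1/2) → index 3
j=2: u_2=89/210 ∈ [1/4, 1/2) → index 3
j=3: u_3=17/30 ∈ [1/2, 5/7) → index 4
j=4: u_4=149/210 ∈ [1/2, 5/7) → index 4
j=5: u_5=179/210 ∈ [5/7, 25/28) → index 5
j=6: u_6=209/210 ∈ [25/28, 1) → index 6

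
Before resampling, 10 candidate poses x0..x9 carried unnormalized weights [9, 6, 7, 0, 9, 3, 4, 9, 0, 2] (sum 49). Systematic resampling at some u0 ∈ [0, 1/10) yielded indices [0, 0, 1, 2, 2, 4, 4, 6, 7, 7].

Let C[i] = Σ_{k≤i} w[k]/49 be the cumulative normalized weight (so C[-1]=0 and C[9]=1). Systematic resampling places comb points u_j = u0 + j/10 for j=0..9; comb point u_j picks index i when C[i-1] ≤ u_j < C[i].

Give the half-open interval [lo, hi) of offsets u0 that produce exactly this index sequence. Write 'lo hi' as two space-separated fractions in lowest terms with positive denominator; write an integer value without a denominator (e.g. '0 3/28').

C = [9/49, 15/49, 22/49, 22/49, 31/49, 34/49, 38/49, 47/49, 47/49, 1]
j=0 picked index 0: u0 ∈ [0, 9/49)
j=1 picked index 0: u0 ∈ [-1/10, 41/490)
j=2 picked index 1: u0 ∈ [-4/245, 26/245)
j=3 picked index 2: u0 ∈ [3/490, 73/490)
j=4 picked index 2: u0 ∈ [-23/245, 12/245)
j=5 picked index 4: u0 ∈ [-5/98, 13/98)
j=6 picked index 4: u0 ∈ [-37/245, 8/245)
j=7 picked index 6: u0 ∈ [-3/490, 37/490)
j=8 picked index 7: u0 ∈ [-6/245, 39/245)
j=9 picked index 7: u0 ∈ [-61/490, 29/490)
intersection: [3/490, 8/245)

3/490 8/245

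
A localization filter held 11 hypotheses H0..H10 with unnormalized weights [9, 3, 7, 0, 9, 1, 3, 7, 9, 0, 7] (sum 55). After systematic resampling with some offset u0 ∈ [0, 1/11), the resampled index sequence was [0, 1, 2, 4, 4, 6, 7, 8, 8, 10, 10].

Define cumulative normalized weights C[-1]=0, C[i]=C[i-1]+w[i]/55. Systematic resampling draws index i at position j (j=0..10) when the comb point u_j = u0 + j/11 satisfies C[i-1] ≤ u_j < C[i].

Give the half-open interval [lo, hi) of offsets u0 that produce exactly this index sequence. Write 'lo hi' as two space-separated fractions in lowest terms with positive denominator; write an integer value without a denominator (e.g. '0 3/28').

C = [9/55, 12/55, 19/55, 19/55, 28/55, 29/55, 32/55, 39/55, 48/55, 48/55, 1]
j=0 picked index 0: u0 ∈ [0, 9/55)
j=1 picked index 1: u0 ∈ [4/55, 7/55)
j=2 picked index 2: u0 ∈ [2/55, 9/55)
j=3 picked index 4: u0 ∈ [4/55, 13/55)
j=4 picked index 4: u0 ∈ [-1/55, 8/55)
j=5 picked index 6: u0 ∈ [4/55, 7/55)
j=6 picked index 7: u0 ∈ [2/55, 9/55)
j=7 picked index 8: u0 ∈ [4/55, 13/55)
j=8 picked index 8: u0 ∈ [-1/55, 8/55)
j=9 picked index 10: u0 ∈ [3/55, 2/11)
j=10 picked index 10: u0 ∈ [-2/55, 1/11)
intersection: [4/55, 1/11)

4/55 1/11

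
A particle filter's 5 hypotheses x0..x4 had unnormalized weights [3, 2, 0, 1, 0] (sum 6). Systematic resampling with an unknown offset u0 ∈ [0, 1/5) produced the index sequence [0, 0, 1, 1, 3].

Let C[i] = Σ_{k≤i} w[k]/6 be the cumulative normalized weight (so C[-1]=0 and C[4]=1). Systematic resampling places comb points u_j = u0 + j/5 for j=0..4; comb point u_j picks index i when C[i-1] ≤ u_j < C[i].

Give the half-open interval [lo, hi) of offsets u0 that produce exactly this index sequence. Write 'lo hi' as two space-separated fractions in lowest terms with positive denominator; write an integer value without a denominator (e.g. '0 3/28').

C = [1/2, 5/6, 5/6, 1, 1]
j=0 picked index 0: u0 ∈ [0, 1/2)
j=1 picked index 0: u0 ∈ [-1/5, 3/10)
j=2 picked index 1: u0 ∈ [1/10, 13/30)
j=3 picked index 1: u0 ∈ [-1/10, 7/30)
j=4 picked index 3: u0 ∈ [1/30, 1/5)
intersection: [1/10, 1/5)

1/10 1/5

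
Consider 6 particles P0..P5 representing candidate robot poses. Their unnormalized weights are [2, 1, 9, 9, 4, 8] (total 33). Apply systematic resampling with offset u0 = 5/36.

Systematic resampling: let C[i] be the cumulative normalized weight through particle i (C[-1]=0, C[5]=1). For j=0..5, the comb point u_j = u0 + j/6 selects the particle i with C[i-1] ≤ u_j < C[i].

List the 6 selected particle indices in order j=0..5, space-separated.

C = [2/33, 1/11, 4/11, 7/11, 25/33, 1]
j=0: u_0=5/36 ∈ [1/11, 4/11) → index 2
j=1: u_1=11/36 ∈ [1/11, 4/11) → index 2
j=2: u_2=17/36 ∈ [4/11, 7/11) → index 3
j=3: u_3=23/36 ∈ [7/11, 25/33) → index 4
j=4: u_4=29/36 ∈ [25/33, 1) → index 5
j=5: u_5=35/36 ∈ [25/33, 1) → index 5

2 2 3 4 5 5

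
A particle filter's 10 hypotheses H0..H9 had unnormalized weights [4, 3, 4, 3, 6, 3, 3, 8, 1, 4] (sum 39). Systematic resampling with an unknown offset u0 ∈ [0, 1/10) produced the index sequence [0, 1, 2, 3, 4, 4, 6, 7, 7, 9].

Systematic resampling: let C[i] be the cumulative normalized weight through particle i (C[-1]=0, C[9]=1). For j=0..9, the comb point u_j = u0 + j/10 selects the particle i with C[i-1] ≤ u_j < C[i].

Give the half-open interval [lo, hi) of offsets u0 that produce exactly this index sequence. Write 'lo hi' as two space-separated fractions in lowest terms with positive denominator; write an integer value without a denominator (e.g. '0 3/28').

C = [4/39, 7/39, 11/39, 14/39, 20/39, 23/39, 2/3, 34/39, 35/39, 1]
j=0 picked index 0: u0 ∈ [0, 4/39)
j=1 picked index 1: u0 ∈ [1/390, 31/390)
j=2 picked index 2: u0 ∈ [-4/195, 16/195)
j=3 picked index 3: u0 ∈ [-7/390, 23/390)
j=4 picked index 4: u0 ∈ [-8/195, 22/195)
j=5 picked index 4: u0 ∈ [-11/78, 1/78)
j=6 picked index 6: u0 ∈ [-2/195, 1/15)
j=7 picked index 7: u0 ∈ [-1/30, 67/390)
j=8 picked index 7: u0 ∈ [-2/15, 14/195)
j=9 picked index 9: u0 ∈ [-1/390, 1/10)
intersection: [1/390, 1/78)

1/390 1/78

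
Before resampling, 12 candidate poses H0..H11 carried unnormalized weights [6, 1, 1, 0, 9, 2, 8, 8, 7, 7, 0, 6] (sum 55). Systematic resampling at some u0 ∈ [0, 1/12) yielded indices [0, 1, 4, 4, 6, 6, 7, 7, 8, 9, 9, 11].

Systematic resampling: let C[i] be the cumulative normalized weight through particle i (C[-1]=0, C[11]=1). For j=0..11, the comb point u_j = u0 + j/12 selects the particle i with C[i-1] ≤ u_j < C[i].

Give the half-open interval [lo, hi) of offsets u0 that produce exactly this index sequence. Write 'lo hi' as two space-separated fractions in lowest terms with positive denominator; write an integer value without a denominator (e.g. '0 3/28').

C = [6/55, 7/55, 8/55, 8/55, 17/55, 19/55, 27/55, 7/11, 42/55, 49/55, 49/55, 1]
j=0 picked index 0: u0 ∈ [0, 6/55)
j=1 picked index 1: u0 ∈ [17/660, 29/660)
j=2 picked index 4: u0 ∈ [-7/330, 47/330)
j=3 picked index 4: u0 ∈ [-23/220, 13/220)
j=4 picked index 6: u0 ∈ [2/165, 26/165)
j=5 picked index 6: u0 ∈ [-47/660, 49/660)
j=6 picked index 7: u0 ∈ [-1/110, 3/22)
j=7 picked index 7: u0 ∈ [-61/660, 7/132)
j=8 picked index 8: u0 ∈ [-1/33, 16/165)
j=9 picked index 9: u0 ∈ [3/220, 31/220)
j=10 picked index 9: u0 ∈ [-23/330, 19/330)
j=11 picked index 11: u0 ∈ [-17/660, 1/12)
intersection: [17/660, 29/660)

17/660 29/660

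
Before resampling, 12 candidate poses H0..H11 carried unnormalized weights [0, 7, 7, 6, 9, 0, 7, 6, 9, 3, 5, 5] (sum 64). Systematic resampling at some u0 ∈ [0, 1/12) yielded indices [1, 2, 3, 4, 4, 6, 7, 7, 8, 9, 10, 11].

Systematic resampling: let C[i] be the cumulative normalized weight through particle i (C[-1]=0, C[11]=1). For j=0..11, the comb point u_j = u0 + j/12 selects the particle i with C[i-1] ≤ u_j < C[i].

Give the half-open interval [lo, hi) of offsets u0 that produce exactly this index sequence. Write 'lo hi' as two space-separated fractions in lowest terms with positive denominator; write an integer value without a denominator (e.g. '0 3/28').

C = [0, 7/64, 7/32, 5/16, 29/64, 29/64, 9/16, 21/32, 51/64, 27/32, 59/64, 1]
j=0 picked index 1: u0 ∈ [0, 7/64)
j=1 picked index 2: u0 ∈ [5/192, 13/96)
j=2 picked index 3: u0 ∈ [5/96, 7/48)
j=3 picked index 4: u0 ∈ [1/16, 13/64)
j=4 picked index 4: u0 ∈ [-1/48, 23/192)
j=5 picked index 6: u0 ∈ [7/192, 7/48)
j=6 picked index 7: u0 ∈ [1/16, 5/32)
j=7 picked index 7: u0 ∈ [-1/48, 7/96)
j=8 picked index 8: u0 ∈ [-1/96, 25/192)
j=9 picked index 9: u0 ∈ [3/64, 3/32)
j=10 picked index 10: u0 ∈ [1/96, 17/192)
j=11 picked index 11: u0 ∈ [1/192, 1/12)
intersection: [1/16, 7/96)

1/16 7/96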